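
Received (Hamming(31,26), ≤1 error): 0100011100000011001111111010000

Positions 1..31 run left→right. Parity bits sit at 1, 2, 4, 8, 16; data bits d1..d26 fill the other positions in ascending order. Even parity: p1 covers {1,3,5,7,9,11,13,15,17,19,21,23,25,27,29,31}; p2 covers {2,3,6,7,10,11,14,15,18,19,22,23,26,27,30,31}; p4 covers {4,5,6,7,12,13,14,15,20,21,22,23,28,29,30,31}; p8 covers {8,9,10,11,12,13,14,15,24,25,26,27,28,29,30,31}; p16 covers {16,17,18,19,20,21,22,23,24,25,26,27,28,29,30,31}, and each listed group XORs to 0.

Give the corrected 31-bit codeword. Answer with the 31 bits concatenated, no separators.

0100011100000011001111111010100

s1 (pos 1,3,5,7,9,11,13,15,17,19,21,23,25,27,29,31): 0⊕0⊕0⊕1⊕0⊕0⊕0⊕1⊕0⊕1⊕1⊕1⊕1⊕1⊕0⊕0 = 1
s2 (pos 2,3,6,7,10,11,14,15,18,19,22,23,26,27,30,31): 1⊕0⊕1⊕1⊕0⊕0⊕0⊕1⊕0⊕1⊕1⊕1⊕0⊕1⊕0⊕0 = 0
s4 (pos 4,5,6,7,12,13,14,15,20,21,22,23,28,29,30,31): 0⊕0⊕1⊕1⊕0⊕0⊕0⊕1⊕1⊕1⊕1⊕1⊕0⊕0⊕0⊕0 = 1
s8 (pos 8,9,10,11,12,13,14,15,24,25,26,27,28,29,30,31): 1⊕0⊕0⊕0⊕0⊕0⊕0⊕1⊕1⊕1⊕0⊕1⊕0⊕0⊕0⊕0 = 1
s16 (pos 16,17,18,19,20,21,22,23,24,25,26,27,28,29,30,31): 1⊕0⊕0⊕1⊕1⊕1⊕1⊕1⊕1⊕1⊕0⊕1⊕0⊕0⊕0⊕0 = 1
Syndrome s16…s1 = 11101 → error at position 29.
Flip position 29: 0100011100000011001111111010000 → 0100011100000011001111111010100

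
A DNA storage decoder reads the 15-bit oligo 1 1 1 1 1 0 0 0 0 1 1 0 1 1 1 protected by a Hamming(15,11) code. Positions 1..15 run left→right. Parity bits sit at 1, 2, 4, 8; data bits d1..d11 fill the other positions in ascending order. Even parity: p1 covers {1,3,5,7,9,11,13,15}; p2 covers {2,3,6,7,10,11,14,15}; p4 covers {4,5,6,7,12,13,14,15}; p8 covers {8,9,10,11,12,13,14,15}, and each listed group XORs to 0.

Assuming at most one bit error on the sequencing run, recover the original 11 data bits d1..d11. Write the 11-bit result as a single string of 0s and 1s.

11000111111

s1 (pos 1,3,5,7,9,11,13,15): 1⊕1⊕1⊕0⊕0⊕1⊕1⊕1 = 0
s2 (pos 2,3,6,7,10,11,14,15): 1⊕1⊕0⊕0⊕1⊕1⊕1⊕1 = 0
s4 (pos 4,5,6,7,12,13,14,15): 1⊕1⊕0⊕0⊕0⊕1⊕1⊕1 = 1
s8 (pos 8,9,10,11,12,13,14,15): 0⊕0⊕1⊕1⊕0⊕1⊕1⊕1 = 1
Syndrome s8…s1 = 1100 → error at position 12.
Flip position 12: 111110000110111 → 111110000111111
Read data bits from positions 3,5,6,7,9,10,11,12,13,14,15: 11000111111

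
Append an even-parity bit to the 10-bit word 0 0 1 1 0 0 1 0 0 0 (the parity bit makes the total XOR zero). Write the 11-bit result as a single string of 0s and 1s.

00110010001

XOR of the 10 data bits: 0⊕0⊕1⊕1⊕0⊕0⊕1⊕0⊕0⊕0 = 1
Parity bit = 1 (so all 11 bits XOR to 0).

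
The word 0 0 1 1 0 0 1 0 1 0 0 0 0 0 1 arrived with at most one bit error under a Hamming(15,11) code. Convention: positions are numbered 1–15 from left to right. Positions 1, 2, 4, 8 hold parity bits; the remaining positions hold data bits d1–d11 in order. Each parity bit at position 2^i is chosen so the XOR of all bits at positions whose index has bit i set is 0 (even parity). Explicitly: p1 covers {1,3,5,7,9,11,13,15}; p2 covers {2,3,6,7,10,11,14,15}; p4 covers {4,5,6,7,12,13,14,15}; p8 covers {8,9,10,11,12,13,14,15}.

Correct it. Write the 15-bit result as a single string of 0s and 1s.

s1 (pos 1,3,5,7,9,11,13,15): 0⊕1⊕0⊕1⊕1⊕0⊕0⊕1 = 0
s2 (pos 2,3,6,7,10,11,14,15): 0⊕1⊕0⊕1⊕0⊕0⊕0⊕1 = 1
s4 (pos 4,5,6,7,12,13,14,15): 1⊕0⊕0⊕1⊕0⊕0⊕0⊕1 = 1
s8 (pos 8,9,10,11,12,13,14,15): 0⊕1⊕0⊕0⊕0⊕0⊕0⊕1 = 0
Syndrome s8…s1 = 0110 → error at position 6.
Flip position 6: 001100101000001 → 001101101000001

001101101000001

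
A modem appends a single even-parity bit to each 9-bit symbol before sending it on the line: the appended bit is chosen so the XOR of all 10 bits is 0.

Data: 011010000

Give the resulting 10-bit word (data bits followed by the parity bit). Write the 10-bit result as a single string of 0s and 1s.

0110100001

XOR of the 9 data bits: 0⊕1⊕1⊕0⊕1⊕0⊕0⊕0⊕0 = 1
Parity bit = 1 (so all 10 bits XOR to 0).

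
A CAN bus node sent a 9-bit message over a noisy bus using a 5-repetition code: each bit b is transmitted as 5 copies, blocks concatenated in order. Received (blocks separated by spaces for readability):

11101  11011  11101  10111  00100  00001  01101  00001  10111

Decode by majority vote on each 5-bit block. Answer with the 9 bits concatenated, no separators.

111100101

Block 1 (11101): 4 ones → 1
Block 2 (11011): 4 ones → 1
Block 3 (11101): 4 ones → 1
Block 4 (10111): 4 ones → 1
Block 5 (00100): 1 one → 0
Block 6 (00001): 1 one → 0
Block 7 (01101): 3 ones → 1
Block 8 (00001): 1 one → 0
Block 9 (10111): 4 ones → 1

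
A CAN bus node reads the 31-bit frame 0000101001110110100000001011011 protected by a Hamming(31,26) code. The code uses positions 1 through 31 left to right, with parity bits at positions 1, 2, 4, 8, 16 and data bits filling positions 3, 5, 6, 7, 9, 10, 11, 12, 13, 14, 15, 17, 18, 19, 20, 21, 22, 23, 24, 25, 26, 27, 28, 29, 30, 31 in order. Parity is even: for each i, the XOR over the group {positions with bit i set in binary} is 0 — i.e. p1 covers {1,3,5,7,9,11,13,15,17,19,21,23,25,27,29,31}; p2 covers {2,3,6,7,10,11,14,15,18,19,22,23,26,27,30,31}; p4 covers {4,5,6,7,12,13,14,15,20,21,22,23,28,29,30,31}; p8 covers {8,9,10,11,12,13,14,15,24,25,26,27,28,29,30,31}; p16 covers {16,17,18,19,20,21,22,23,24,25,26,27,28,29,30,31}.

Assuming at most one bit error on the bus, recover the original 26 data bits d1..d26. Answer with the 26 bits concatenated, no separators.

s1 (pos 1,3,5,7,9,11,13,15,17,19,21,23,25,27,29,31): 0⊕0⊕1⊕1⊕0⊕1⊕0⊕1⊕1⊕0⊕0⊕0⊕1⊕1⊕0⊕1 = 0
s2 (pos 2,3,6,7,10,11,14,15,18,19,22,23,26,27,30,31): 0⊕0⊕0⊕1⊕1⊕1⊕1⊕1⊕0⊕0⊕0⊕0⊕0⊕1⊕1⊕1 = 0
s4 (pos 4,5,6,7,12,13,14,15,20,21,22,23,28,29,30,31): 0⊕1⊕0⊕1⊕1⊕0⊕1⊕1⊕0⊕0⊕0⊕0⊕1⊕0⊕1⊕1 = 0
s8 (pos 8,9,10,11,12,13,14,15,24,25,26,27,28,29,30,31): 0⊕0⊕1⊕1⊕1⊕0⊕1⊕1⊕0⊕1⊕0⊕1⊕1⊕0⊕1⊕1 = 0
s16 (pos 16,17,18,19,20,21,22,23,24,25,26,27,28,29,30,31): 0⊕1⊕0⊕0⊕0⊕0⊕0⊕0⊕0⊕1⊕0⊕1⊕1⊕0⊕1⊕1 = 0
Syndrome s16…s1 = 00000 → no error.
Read data bits from positions 3,5,6,7,9,10,11,12,13,14,15,17,18,19,20,21,22,23,24,25,26,27,28,29,30,31: 01010111011100000001011011

01010111011100000001011011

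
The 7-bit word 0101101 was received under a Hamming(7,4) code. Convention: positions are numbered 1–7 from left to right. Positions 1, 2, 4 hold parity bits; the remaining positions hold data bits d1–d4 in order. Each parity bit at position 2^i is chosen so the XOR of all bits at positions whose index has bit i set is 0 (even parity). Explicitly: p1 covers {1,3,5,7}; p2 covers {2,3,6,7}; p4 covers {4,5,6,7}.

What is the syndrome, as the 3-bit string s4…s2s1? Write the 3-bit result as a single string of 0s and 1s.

100

s1 (pos 1,3,5,7): 0⊕0⊕1⊕1 = 0
s2 (pos 2,3,6,7): 1⊕0⊕0⊕1 = 0
s4 (pos 4,5,6,7): 1⊕1⊕0⊕1 = 1
Syndrome s4…s1 = 100 → error at position 4.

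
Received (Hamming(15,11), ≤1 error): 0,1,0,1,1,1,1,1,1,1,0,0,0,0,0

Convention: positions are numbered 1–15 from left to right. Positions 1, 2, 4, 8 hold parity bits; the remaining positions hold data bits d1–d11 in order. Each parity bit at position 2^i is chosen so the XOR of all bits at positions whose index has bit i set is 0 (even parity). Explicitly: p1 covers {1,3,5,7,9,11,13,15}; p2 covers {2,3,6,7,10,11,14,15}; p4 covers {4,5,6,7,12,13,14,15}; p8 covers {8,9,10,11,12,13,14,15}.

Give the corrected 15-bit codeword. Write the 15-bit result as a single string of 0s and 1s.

010111110100000

s1 (pos 1,3,5,7,9,11,13,15): 0⊕0⊕1⊕1⊕1⊕0⊕0⊕0 = 1
s2 (pos 2,3,6,7,10,11,14,15): 1⊕0⊕1⊕1⊕1⊕0⊕0⊕0 = 0
s4 (pos 4,5,6,7,12,13,14,15): 1⊕1⊕1⊕1⊕0⊕0⊕0⊕0 = 0
s8 (pos 8,9,10,11,12,13,14,15): 1⊕1⊕1⊕0⊕0⊕0⊕0⊕0 = 1
Syndrome s8…s1 = 1001 → error at position 9.
Flip position 9: 010111111100000 → 010111110100000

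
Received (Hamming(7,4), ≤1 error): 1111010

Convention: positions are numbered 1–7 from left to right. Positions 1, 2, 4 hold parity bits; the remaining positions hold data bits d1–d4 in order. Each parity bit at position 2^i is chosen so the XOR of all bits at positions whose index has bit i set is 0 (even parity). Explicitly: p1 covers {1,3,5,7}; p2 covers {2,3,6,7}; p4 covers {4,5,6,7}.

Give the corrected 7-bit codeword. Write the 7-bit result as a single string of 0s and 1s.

s1 (pos 1,3,5,7): 1⊕1⊕0⊕0 = 0
s2 (pos 2,3,6,7): 1⊕1⊕1⊕0 = 1
s4 (pos 4,5,6,7): 1⊕0⊕1⊕0 = 0
Syndrome s4…s1 = 010 → error at position 2.
Flip position 2: 1111010 → 1011010

1011010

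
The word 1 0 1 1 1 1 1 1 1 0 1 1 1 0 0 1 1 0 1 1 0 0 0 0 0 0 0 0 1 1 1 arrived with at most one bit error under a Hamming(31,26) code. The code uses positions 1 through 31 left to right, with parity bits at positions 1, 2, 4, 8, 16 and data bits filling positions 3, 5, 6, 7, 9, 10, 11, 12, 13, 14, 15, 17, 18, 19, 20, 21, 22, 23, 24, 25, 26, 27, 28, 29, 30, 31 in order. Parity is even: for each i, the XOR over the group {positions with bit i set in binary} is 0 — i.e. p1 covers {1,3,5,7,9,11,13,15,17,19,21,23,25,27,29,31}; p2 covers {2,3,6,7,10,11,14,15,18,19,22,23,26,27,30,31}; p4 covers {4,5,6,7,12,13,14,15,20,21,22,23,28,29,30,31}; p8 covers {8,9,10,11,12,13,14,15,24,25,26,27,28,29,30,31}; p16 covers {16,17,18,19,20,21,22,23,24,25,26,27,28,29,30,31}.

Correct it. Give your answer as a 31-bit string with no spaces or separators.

s1 (pos 1,3,5,7,9,11,13,15,17,19,21,23,25,27,29,31): 1⊕1⊕1⊕1⊕1⊕1⊕1⊕0⊕1⊕1⊕0⊕0⊕0⊕0⊕1⊕1 = 1
s2 (pos 2,3,6,7,10,11,14,15,18,19,22,23,26,27,30,31): 0⊕1⊕1⊕1⊕0⊕1⊕0⊕0⊕0⊕1⊕0⊕0⊕0⊕0⊕1⊕1 = 1
s4 (pos 4,5,6,7,12,13,14,15,20,21,22,23,28,29,30,31): 1⊕1⊕1⊕1⊕1⊕1⊕0⊕0⊕1⊕0⊕0⊕0⊕0⊕1⊕1⊕1 = 0
s8 (pos 8,9,10,11,12,13,14,15,24,25,26,27,28,29,30,31): 1⊕1⊕0⊕1⊕1⊕1⊕0⊕0⊕0⊕0⊕0⊕0⊕0⊕1⊕1⊕1 = 0
s16 (pos 16,17,18,19,20,21,22,23,24,25,26,27,28,29,30,31): 1⊕1⊕0⊕1⊕1⊕0⊕0⊕0⊕0⊕0⊕0⊕0⊕0⊕1⊕1⊕1 = 1
Syndrome s16…s1 = 10011 → error at position 19.
Flip position 19: 1011111110111001101100000000111 → 1011111110111001100100000000111

1011111110111001100100000000111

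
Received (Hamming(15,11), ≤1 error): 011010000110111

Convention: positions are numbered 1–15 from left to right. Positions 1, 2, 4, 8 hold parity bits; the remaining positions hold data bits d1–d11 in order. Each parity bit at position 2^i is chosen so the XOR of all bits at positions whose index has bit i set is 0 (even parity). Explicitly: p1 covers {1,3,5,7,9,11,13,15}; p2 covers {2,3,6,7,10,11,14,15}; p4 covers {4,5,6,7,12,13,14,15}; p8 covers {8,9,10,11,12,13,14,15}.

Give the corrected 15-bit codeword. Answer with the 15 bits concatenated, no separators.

s1 (pos 1,3,5,7,9,11,13,15): 0⊕1⊕1⊕0⊕0⊕1⊕1⊕1 = 1
s2 (pos 2,3,6,7,10,11,14,15): 1⊕1⊕0⊕0⊕1⊕1⊕1⊕1 = 0
s4 (pos 4,5,6,7,12,13,14,15): 0⊕1⊕0⊕0⊕0⊕1⊕1⊕1 = 0
s8 (pos 8,9,10,11,12,13,14,15): 0⊕0⊕1⊕1⊕0⊕1⊕1⊕1 = 1
Syndrome s8…s1 = 1001 → error at position 9.
Flip position 9: 011010000110111 → 011010001110111

011010001110111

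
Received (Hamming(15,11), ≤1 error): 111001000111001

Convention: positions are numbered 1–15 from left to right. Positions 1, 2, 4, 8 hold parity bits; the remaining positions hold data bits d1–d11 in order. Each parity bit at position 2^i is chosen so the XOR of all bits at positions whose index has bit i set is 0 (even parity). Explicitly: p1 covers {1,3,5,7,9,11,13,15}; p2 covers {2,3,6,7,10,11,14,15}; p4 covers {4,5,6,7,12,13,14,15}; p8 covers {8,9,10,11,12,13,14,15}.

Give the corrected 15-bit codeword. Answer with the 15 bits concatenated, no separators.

s1 (pos 1,3,5,7,9,11,13,15): 1⊕1⊕0⊕0⊕0⊕1⊕0⊕1 = 0
s2 (pos 2,3,6,7,10,11,14,15): 1⊕1⊕1⊕0⊕1⊕1⊕0⊕1 = 0
s4 (pos 4,5,6,7,12,13,14,15): 0⊕0⊕1⊕0⊕1⊕0⊕0⊕1 = 1
s8 (pos 8,9,10,11,12,13,14,15): 0⊕0⊕1⊕1⊕1⊕0⊕0⊕1 = 0
Syndrome s8…s1 = 0100 → error at position 4.
Flip position 4: 111001000111001 → 111101000111001

111101000111001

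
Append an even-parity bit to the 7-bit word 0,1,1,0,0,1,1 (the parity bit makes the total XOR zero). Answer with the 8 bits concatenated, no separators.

XOR of the 7 data bits: 0⊕1⊕1⊕0⊕0⊕1⊕1 = 0
Parity bit = 0 (so all 8 bits XOR to 0).

01100110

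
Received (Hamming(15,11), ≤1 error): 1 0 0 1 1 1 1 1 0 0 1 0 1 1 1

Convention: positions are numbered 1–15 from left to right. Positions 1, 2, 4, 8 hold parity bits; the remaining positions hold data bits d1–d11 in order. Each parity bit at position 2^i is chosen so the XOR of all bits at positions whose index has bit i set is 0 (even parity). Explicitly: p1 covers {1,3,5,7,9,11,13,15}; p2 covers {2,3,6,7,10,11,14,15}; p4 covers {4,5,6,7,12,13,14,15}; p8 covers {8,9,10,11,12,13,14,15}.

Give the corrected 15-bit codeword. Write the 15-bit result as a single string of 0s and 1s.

s1 (pos 1,3,5,7,9,11,13,15): 1⊕0⊕1⊕1⊕0⊕1⊕1⊕1 = 0
s2 (pos 2,3,6,7,10,11,14,15): 0⊕0⊕1⊕1⊕0⊕1⊕1⊕1 = 1
s4 (pos 4,5,6,7,12,13,14,15): 1⊕1⊕1⊕1⊕0⊕1⊕1⊕1 = 1
s8 (pos 8,9,10,11,12,13,14,15): 1⊕0⊕0⊕1⊕0⊕1⊕1⊕1 = 1
Syndrome s8…s1 = 1110 → error at position 14.
Flip position 14: 100111110010111 → 100111110010101

100111110010101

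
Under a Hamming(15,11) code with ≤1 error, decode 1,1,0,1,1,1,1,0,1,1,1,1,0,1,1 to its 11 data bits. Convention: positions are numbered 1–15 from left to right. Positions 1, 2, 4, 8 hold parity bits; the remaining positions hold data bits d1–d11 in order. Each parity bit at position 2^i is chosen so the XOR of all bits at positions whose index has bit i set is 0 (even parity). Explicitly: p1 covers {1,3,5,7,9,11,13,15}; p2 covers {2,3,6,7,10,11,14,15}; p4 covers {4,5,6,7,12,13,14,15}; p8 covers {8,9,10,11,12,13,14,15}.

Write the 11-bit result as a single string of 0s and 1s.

s1 (pos 1,3,5,7,9,11,13,15): 1⊕0⊕1⊕1⊕1⊕1⊕0⊕1 = 0
s2 (pos 2,3,6,7,10,11,14,15): 1⊕0⊕1⊕1⊕1⊕1⊕1⊕1 = 1
s4 (pos 4,5,6,7,12,13,14,15): 1⊕1⊕1⊕1⊕1⊕0⊕1⊕1 = 1
s8 (pos 8,9,10,11,12,13,14,15): 0⊕1⊕1⊕1⊕1⊕0⊕1⊕1 = 0
Syndrome s8…s1 = 0110 → error at position 6.
Flip position 6: 110111101111011 → 110110101111011
Read data bits from positions 3,5,6,7,9,10,11,12,13,14,15: 01011111011

01011111011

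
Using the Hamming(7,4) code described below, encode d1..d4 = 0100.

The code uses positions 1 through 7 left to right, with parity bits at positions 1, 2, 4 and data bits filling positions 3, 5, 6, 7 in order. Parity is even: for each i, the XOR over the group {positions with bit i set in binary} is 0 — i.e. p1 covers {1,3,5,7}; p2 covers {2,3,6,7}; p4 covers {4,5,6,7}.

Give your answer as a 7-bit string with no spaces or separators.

1001100

Place data at non-parity positions: p1 p2 0 p4 1 0 0
p1 (pos 1,3,5,7): XOR of data positions = 0⊕1⊕0 = 1
p2 (pos 2,3,6,7): XOR of data positions = 0⊕0⊕0 = 0
p4 (pos 4,5,6,7): XOR of data positions = 1⊕0⊕0 = 1
Codeword: 1001100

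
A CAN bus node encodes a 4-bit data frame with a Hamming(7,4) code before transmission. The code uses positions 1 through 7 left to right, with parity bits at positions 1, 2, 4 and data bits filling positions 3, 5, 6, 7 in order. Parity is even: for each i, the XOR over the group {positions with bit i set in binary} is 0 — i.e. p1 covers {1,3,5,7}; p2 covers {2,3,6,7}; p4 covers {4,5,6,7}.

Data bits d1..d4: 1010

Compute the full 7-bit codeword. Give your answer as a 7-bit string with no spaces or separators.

1011010

Place data at non-parity positions: p1 p2 1 p4 0 1 0
p1 (pos 1,3,5,7): XOR of data positions = 1⊕0⊕0 = 1
p2 (pos 2,3,6,7): XOR of data positions = 1⊕1⊕0 = 0
p4 (pos 4,5,6,7): XOR of data positions = 0⊕1⊕0 = 1
Codeword: 1011010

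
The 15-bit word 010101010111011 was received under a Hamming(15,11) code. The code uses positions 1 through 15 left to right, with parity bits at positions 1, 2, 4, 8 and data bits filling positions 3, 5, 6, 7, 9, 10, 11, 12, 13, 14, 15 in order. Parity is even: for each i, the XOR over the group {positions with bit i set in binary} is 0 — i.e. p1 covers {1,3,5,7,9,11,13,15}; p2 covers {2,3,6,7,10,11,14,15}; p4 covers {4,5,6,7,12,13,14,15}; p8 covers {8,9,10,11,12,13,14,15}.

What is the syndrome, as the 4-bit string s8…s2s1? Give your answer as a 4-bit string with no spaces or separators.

0100

s1 (pos 1,3,5,7,9,11,13,15): 0⊕0⊕0⊕0⊕0⊕1⊕0⊕1 = 0
s2 (pos 2,3,6,7,10,11,14,15): 1⊕0⊕1⊕0⊕1⊕1⊕1⊕1 = 0
s4 (pos 4,5,6,7,12,13,14,15): 1⊕0⊕1⊕0⊕1⊕0⊕1⊕1 = 1
s8 (pos 8,9,10,11,12,13,14,15): 1⊕0⊕1⊕1⊕1⊕0⊕1⊕1 = 0
Syndrome s8…s1 = 0100 → error at position 4.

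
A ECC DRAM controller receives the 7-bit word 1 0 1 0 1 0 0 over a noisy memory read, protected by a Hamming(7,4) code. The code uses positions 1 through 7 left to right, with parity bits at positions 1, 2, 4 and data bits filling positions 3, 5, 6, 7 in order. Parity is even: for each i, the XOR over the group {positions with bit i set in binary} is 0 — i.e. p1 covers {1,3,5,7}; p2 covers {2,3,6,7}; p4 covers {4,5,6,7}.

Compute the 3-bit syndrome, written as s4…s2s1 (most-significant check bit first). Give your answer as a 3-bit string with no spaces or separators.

s1 (pos 1,3,5,7): 1⊕1⊕1⊕0 = 1
s2 (pos 2,3,6,7): 0⊕1⊕0⊕0 = 1
s4 (pos 4,5,6,7): 0⊕1⊕0⊕0 = 1
Syndrome s4…s1 = 111 → error at position 7.

111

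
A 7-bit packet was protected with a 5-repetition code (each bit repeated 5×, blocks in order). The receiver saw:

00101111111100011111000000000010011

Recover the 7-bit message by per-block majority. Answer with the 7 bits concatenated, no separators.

Block 1 (00101): 2 ones → 0
Block 2 (11111): 5 ones → 1
Block 3 (11000): 2 ones → 0
Block 4 (11111): 5 ones → 1
Block 5 (00000): 0 ones → 0
Block 6 (00000): 0 ones → 0
Block 7 (10011): 3 ones → 1

0101001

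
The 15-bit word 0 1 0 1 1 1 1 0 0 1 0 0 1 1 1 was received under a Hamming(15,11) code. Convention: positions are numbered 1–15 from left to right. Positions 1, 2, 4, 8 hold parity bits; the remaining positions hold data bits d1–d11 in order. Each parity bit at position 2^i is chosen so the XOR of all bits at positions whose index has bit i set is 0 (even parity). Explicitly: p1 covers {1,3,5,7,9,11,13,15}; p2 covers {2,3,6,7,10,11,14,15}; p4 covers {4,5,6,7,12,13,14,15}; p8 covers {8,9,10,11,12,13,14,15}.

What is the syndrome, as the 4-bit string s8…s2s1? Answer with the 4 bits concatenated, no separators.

0100

s1 (pos 1,3,5,7,9,11,13,15): 0⊕0⊕1⊕1⊕0⊕0⊕1⊕1 = 0
s2 (pos 2,3,6,7,10,11,14,15): 1⊕0⊕1⊕1⊕1⊕0⊕1⊕1 = 0
s4 (pos 4,5,6,7,12,13,14,15): 1⊕1⊕1⊕1⊕0⊕1⊕1⊕1 = 1
s8 (pos 8,9,10,11,12,13,14,15): 0⊕0⊕1⊕0⊕0⊕1⊕1⊕1 = 0
Syndrome s8…s1 = 0100 → error at position 4.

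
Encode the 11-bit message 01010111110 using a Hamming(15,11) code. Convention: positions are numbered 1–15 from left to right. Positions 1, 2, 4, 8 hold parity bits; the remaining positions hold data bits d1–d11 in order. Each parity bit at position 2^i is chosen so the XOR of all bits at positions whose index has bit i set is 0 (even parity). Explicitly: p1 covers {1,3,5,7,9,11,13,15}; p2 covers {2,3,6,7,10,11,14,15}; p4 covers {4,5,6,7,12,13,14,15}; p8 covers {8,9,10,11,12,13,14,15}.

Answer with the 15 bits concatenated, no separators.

Place data at non-parity positions: p1 p2 0 p4 1 0 1 p8 0 1 1 1 1 1 0
p1 (pos 1,3,5,7,9,11,13,15): XOR of data positions = 0⊕1⊕1⊕0⊕1⊕1⊕0 = 0
p2 (pos 2,3,6,7,10,11,14,15): XOR of data positions = 0⊕0⊕1⊕1⊕1⊕1⊕0 = 0
p4 (pos 4,5,6,7,12,13,14,15): XOR of data positions = 1⊕0⊕1⊕1⊕1⊕1⊕0 = 1
p8 (pos 8,9,10,11,12,13,14,15): XOR of data positions = 0⊕1⊕1⊕1⊕1⊕1⊕0 = 1
Codeword: 000110110111110

000110110111110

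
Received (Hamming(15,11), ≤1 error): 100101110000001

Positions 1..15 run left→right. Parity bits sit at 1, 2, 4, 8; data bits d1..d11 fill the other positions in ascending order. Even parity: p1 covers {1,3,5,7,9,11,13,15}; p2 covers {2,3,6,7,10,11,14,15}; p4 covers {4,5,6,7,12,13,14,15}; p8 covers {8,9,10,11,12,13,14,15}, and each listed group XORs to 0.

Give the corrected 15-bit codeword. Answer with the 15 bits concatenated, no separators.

s1 (pos 1,3,5,7,9,11,13,15): 1⊕0⊕0⊕1⊕0⊕0⊕0⊕1 = 1
s2 (pos 2,3,6,7,10,11,14,15): 0⊕0⊕1⊕1⊕0⊕0⊕0⊕1 = 1
s4 (pos 4,5,6,7,12,13,14,15): 1⊕0⊕1⊕1⊕0⊕0⊕0⊕1 = 0
s8 (pos 8,9,10,11,12,13,14,15): 1⊕0⊕0⊕0⊕0⊕0⊕0⊕1 = 0
Syndrome s8…s1 = 0011 → error at position 3.
Flip position 3: 100101110000001 → 101101110000001

101101110000001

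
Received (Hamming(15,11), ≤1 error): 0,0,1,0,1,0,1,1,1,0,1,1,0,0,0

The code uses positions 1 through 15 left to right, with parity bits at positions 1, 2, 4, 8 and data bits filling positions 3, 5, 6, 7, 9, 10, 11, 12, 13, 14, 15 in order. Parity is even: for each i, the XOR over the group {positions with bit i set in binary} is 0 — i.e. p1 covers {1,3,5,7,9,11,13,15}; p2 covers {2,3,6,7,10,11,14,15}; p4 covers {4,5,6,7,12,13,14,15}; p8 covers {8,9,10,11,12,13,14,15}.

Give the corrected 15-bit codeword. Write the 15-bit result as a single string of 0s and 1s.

s1 (pos 1,3,5,7,9,11,13,15): 0⊕1⊕1⊕1⊕1⊕1⊕0⊕0 = 1
s2 (pos 2,3,6,7,10,11,14,15): 0⊕1⊕0⊕1⊕0⊕1⊕0⊕0 = 1
s4 (pos 4,5,6,7,12,13,14,15): 0⊕1⊕0⊕1⊕1⊕0⊕0⊕0 = 1
s8 (pos 8,9,10,11,12,13,14,15): 1⊕1⊕0⊕1⊕1⊕0⊕0⊕0 = 0
Syndrome s8…s1 = 0111 → error at position 7.
Flip position 7: 001010111011000 → 001010011011000

001010011011000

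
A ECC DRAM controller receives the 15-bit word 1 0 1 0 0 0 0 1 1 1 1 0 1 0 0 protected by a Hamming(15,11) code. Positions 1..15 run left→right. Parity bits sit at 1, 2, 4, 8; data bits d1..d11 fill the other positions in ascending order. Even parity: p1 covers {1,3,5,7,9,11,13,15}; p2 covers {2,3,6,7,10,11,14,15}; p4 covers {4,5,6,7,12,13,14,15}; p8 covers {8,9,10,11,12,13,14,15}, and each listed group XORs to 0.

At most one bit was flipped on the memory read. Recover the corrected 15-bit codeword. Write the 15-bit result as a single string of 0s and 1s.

s1 (pos 1,3,5,7,9,11,13,15): 1⊕1⊕0⊕0⊕1⊕1⊕1⊕0 = 1
s2 (pos 2,3,6,7,10,11,14,15): 0⊕1⊕0⊕0⊕1⊕1⊕0⊕0 = 1
s4 (pos 4,5,6,7,12,13,14,15): 0⊕0⊕0⊕0⊕0⊕1⊕0⊕0 = 1
s8 (pos 8,9,10,11,12,13,14,15): 1⊕1⊕1⊕1⊕0⊕1⊕0⊕0 = 1
Syndrome s8…s1 = 1111 → error at position 15.
Flip position 15: 101000011110100 → 101000011110101

101000011110101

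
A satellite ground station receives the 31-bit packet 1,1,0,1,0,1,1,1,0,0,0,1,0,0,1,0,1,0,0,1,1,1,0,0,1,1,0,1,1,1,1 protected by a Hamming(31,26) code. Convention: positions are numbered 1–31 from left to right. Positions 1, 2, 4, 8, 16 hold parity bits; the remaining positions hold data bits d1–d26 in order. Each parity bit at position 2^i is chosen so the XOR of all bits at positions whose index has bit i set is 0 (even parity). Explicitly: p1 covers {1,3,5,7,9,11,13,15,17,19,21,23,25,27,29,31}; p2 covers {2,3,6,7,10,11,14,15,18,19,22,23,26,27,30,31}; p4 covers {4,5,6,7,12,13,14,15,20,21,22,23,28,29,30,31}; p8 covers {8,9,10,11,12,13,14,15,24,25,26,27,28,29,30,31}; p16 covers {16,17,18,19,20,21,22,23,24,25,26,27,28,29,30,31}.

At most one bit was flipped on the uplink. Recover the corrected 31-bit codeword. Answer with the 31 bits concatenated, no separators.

s1 (pos 1,3,5,7,9,11,13,15,17,19,21,23,25,27,29,31): 1⊕0⊕0⊕1⊕0⊕0⊕0⊕1⊕1⊕0⊕1⊕0⊕1⊕0⊕1⊕1 = 0
s2 (pos 2,3,6,7,10,11,14,15,18,19,22,23,26,27,30,31): 1⊕0⊕1⊕1⊕0⊕0⊕0⊕1⊕0⊕0⊕1⊕0⊕1⊕0⊕1⊕1 = 0
s4 (pos 4,5,6,7,12,13,14,15,20,21,22,23,28,29,30,31): 1⊕0⊕1⊕1⊕1⊕0⊕0⊕1⊕1⊕1⊕1⊕0⊕1⊕1⊕1⊕1 = 0
s8 (pos 8,9,10,11,12,13,14,15,24,25,26,27,28,29,30,31): 1⊕0⊕0⊕0⊕1⊕0⊕0⊕1⊕0⊕1⊕1⊕0⊕1⊕1⊕1⊕1 = 1
s16 (pos 16,17,18,19,20,21,22,23,24,25,26,27,28,29,30,31): 0⊕1⊕0⊕0⊕1⊕1⊕1⊕0⊕0⊕1⊕1⊕0⊕1⊕1⊕1⊕1 = 0
Syndrome s16…s1 = 01000 → error at position 8.
Flip position 8: 1101011100010010100111001101111 → 1101011000010010100111001101111

1101011000010010100111001101111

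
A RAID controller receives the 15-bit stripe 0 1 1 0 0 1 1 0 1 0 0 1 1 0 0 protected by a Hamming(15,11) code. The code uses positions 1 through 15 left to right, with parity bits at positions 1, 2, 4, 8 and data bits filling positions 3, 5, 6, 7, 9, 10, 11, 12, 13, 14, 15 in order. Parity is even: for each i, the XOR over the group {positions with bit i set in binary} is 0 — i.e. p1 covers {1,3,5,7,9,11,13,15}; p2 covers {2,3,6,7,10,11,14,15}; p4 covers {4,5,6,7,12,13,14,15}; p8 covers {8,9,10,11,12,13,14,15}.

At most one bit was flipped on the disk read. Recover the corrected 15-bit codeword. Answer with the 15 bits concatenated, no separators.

s1 (pos 1,3,5,7,9,11,13,15): 0⊕1⊕0⊕1⊕1⊕0⊕1⊕0 = 0
s2 (pos 2,3,6,7,10,11,14,15): 1⊕1⊕1⊕1⊕0⊕0⊕0⊕0 = 0
s4 (pos 4,5,6,7,12,13,14,15): 0⊕0⊕1⊕1⊕1⊕1⊕0⊕0 = 0
s8 (pos 8,9,10,11,12,13,14,15): 0⊕1⊕0⊕0⊕1⊕1⊕0⊕0 = 1
Syndrome s8…s1 = 1000 → error at position 8.
Flip position 8: 011001101001100 → 011001111001100

011001111001100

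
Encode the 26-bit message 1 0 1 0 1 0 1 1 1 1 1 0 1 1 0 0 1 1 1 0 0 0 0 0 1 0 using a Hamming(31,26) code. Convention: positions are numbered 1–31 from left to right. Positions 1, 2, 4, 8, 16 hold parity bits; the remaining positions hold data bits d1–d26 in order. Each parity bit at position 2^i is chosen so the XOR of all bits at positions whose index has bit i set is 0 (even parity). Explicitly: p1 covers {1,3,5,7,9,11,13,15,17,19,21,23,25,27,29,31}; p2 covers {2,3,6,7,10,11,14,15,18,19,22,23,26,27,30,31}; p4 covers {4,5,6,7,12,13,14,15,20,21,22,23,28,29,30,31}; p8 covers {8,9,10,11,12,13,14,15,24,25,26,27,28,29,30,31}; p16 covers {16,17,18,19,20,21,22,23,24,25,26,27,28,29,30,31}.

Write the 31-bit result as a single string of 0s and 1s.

1010010010111110011001110000010

Place data at non-parity positions: p1 p2 1 p4 0 1 0 p8 1 0 1 1 1 1 1 p16 0 1 1 0 0 1 1 1 0 0 0 0 0 1 0
p1 (pos 1,3,5,7,9,11,13,15,17,19,21,23,25,27,29,31): XOR of data positions = 1⊕0⊕0⊕1⊕1⊕1⊕1⊕0⊕1⊕0⊕1⊕0⊕0⊕0⊕0 = 1
p2 (pos 2,3,6,7,10,11,14,15,18,19,22,23,26,27,30,31): XOR of data positions = 1⊕1⊕0⊕0⊕1⊕1⊕1⊕1⊕1⊕1⊕1⊕0⊕0⊕1⊕0 = 0
p4 (pos 4,5,6,7,12,13,14,15,20,21,22,23,28,29,30,31): XOR of data positions = 0⊕1⊕0⊕1⊕1⊕1⊕1⊕0⊕0⊕1⊕1⊕0⊕0⊕1⊕0 = 0
p8 (pos 8,9,10,11,12,13,14,15,24,25,26,27,28,29,30,31): XOR of data positions = 1⊕0⊕1⊕1⊕1⊕1⊕1⊕1⊕0⊕0⊕0⊕0⊕0⊕1⊕0 = 0
p16 (pos 16,17,18,19,20,21,22,23,24,25,26,27,28,29,30,31): XOR of data positions = 0⊕1⊕1⊕0⊕0⊕1⊕1⊕1⊕0⊕0⊕0⊕0⊕0⊕1⊕0 = 0
Codeword: 1010010010111110011001110000010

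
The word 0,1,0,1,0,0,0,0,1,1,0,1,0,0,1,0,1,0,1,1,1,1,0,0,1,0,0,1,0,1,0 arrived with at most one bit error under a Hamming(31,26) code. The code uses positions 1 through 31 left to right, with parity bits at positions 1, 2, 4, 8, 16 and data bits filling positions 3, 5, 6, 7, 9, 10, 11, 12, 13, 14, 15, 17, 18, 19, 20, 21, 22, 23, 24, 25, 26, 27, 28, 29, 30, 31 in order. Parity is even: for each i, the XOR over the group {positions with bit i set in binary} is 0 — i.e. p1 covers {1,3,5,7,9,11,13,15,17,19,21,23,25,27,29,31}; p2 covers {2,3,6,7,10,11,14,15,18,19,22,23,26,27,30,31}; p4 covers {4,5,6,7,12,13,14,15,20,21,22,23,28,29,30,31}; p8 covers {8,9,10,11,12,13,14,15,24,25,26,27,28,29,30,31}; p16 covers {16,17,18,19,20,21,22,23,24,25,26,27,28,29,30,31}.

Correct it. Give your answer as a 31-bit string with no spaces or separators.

s1 (pos 1,3,5,7,9,11,13,15,17,19,21,23,25,27,29,31): 0⊕0⊕0⊕0⊕1⊕0⊕0⊕1⊕1⊕1⊕1⊕0⊕1⊕0⊕0⊕0 = 0
s2 (pos 2,3,6,7,10,11,14,15,18,19,22,23,26,27,30,31): 1⊕0⊕0⊕0⊕1⊕0⊕0⊕1⊕0⊕1⊕1⊕0⊕0⊕0⊕1⊕0 = 0
s4 (pos 4,5,6,7,12,13,14,15,20,21,22,23,28,29,30,31): 1⊕0⊕0⊕0⊕1⊕0⊕0⊕1⊕1⊕1⊕1⊕0⊕1⊕0⊕1⊕0 = 0
s8 (pos 8,9,10,11,12,13,14,15,24,25,26,27,28,29,30,31): 0⊕1⊕1⊕0⊕1⊕0⊕0⊕1⊕0⊕1⊕0⊕0⊕1⊕0⊕1⊕0 = 1
s16 (pos 16,17,18,19,20,21,22,23,24,25,26,27,28,29,30,31): 0⊕1⊕0⊕1⊕1⊕1⊕1⊕0⊕0⊕1⊕0⊕0⊕1⊕0⊕1⊕0 = 0
Syndrome s16…s1 = 01000 → error at position 8.
Flip position 8: 0101000011010010101111001001010 → 0101000111010010101111001001010

0101000111010010101111001001010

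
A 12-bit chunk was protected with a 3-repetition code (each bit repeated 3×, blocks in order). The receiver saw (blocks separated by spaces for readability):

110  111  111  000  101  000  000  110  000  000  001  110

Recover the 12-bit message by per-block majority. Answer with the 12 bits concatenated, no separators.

Block 1 (110): 2 ones → 1
Block 2 (111): 3 ones → 1
Block 3 (111): 3 ones → 1
Block 4 (000): 0 ones → 0
Block 5 (101): 2 ones → 1
Block 6 (000): 0 ones → 0
Block 7 (000): 0 ones → 0
Block 8 (110): 2 ones → 1
Block 9 (000): 0 ones → 0
Block 10 (000): 0 ones → 0
Block 11 (001): 1 one → 0
Block 12 (110): 2 ones → 1

111010010001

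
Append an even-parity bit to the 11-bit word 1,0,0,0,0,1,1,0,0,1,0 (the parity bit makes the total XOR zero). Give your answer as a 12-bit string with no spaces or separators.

XOR of the 11 data bits: 1⊕0⊕0⊕0⊕0⊕1⊕1⊕0⊕0⊕1⊕0 = 0
Parity bit = 0 (so all 12 bits XOR to 0).

100001100100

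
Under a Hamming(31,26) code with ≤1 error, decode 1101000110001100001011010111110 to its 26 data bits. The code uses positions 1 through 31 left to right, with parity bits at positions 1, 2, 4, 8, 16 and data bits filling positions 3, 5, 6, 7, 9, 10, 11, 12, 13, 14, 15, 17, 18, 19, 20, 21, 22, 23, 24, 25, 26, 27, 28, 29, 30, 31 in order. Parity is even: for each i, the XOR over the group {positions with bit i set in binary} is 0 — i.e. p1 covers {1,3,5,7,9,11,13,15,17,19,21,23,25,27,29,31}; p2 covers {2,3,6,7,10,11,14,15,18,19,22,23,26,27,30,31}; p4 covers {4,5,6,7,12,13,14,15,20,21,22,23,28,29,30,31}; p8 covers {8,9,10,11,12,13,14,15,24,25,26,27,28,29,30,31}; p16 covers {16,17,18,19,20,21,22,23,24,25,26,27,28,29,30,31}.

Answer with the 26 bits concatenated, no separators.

s1 (pos 1,3,5,7,9,11,13,15,17,19,21,23,25,27,29,31): 1⊕0⊕0⊕0⊕1⊕0⊕1⊕0⊕0⊕1⊕1⊕0⊕0⊕1⊕1⊕0 = 1
s2 (pos 2,3,6,7,10,11,14,15,18,19,22,23,26,27,30,31): 1⊕0⊕0⊕0⊕0⊕0⊕1⊕0⊕0⊕1⊕1⊕0⊕1⊕1⊕1⊕0 = 1
s4 (pos 4,5,6,7,12,13,14,15,20,21,22,23,28,29,30,31): 1⊕0⊕0⊕0⊕0⊕1⊕1⊕0⊕0⊕1⊕1⊕0⊕1⊕1⊕1⊕0 = 0
s8 (pos 8,9,10,11,12,13,14,15,24,25,26,27,28,29,30,31): 1⊕1⊕0⊕0⊕0⊕1⊕1⊕0⊕1⊕0⊕1⊕1⊕1⊕1⊕1⊕0 = 0
s16 (pos 16,17,18,19,20,21,22,23,24,25,26,27,28,29,30,31): 0⊕0⊕0⊕1⊕0⊕1⊕1⊕0⊕1⊕0⊕1⊕1⊕1⊕1⊕1⊕0 = 1
Syndrome s16…s1 = 10011 → error at position 19.
Flip position 19: 1101000110001100001011010111110 → 1101000110001100000011010111110
Read data bits from positions 3,5,6,7,9,10,11,12,13,14,15,17,18,19,20,21,22,23,24,25,26,27,28,29,30,31: 00001000110000011010111110

00001000110000011010111110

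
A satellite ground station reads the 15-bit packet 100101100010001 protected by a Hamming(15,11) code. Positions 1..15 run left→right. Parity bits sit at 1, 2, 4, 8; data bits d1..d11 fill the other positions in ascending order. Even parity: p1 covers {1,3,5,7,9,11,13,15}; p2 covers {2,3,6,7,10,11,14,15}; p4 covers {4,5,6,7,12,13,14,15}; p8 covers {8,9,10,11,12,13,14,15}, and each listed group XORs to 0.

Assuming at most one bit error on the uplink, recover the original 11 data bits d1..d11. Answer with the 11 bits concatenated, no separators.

s1 (pos 1,3,5,7,9,11,13,15): 1⊕0⊕0⊕1⊕0⊕1⊕0⊕1 = 0
s2 (pos 2,3,6,7,10,11,14,15): 0⊕0⊕1⊕1⊕0⊕1⊕0⊕1 = 0
s4 (pos 4,5,6,7,12,13,14,15): 1⊕0⊕1⊕1⊕0⊕0⊕0⊕1 = 0
s8 (pos 8,9,10,11,12,13,14,15): 0⊕0⊕0⊕1⊕0⊕0⊕0⊕1 = 0
Syndrome s8…s1 = 0000 → no error.
Read data bits from positions 3,5,6,7,9,10,11,12,13,14,15: 00110010001

00110010001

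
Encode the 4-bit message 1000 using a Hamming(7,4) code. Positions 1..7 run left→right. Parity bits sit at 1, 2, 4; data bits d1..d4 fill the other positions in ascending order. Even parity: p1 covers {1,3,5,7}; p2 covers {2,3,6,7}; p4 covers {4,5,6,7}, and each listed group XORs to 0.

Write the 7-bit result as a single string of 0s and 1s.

1110000

Place data at non-parity positions: p1 p2 1 p4 0 0 0
p1 (pos 1,3,5,7): XOR of data positions = 1⊕0⊕0 = 1
p2 (pos 2,3,6,7): XOR of data positions = 1⊕0⊕0 = 1
p4 (pos 4,5,6,7): XOR of data positions = 0⊕0⊕0 = 0
Codeword: 1110000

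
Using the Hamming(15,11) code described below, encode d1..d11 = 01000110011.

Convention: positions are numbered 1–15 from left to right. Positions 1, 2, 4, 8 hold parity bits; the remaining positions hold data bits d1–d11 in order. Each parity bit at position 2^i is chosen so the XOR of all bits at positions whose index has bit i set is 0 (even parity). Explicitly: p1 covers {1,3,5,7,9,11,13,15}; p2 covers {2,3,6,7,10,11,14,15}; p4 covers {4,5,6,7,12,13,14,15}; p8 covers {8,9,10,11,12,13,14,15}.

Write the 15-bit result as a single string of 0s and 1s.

Place data at non-parity positions: p1 p2 0 p4 1 0 0 p8 0 1 1 0 0 1 1
p1 (pos 1,3,5,7,9,11,13,15): XOR of data positions = 0⊕1⊕0⊕0⊕1⊕0⊕1 = 1
p2 (pos 2,3,6,7,10,11,14,15): XOR of data positions = 0⊕0⊕0⊕1⊕1⊕1⊕1 = 0
p4 (pos 4,5,6,7,12,13,14,15): XOR of data positions = 1⊕0⊕0⊕0⊕0⊕1⊕1 = 1
p8 (pos 8,9,10,11,12,13,14,15): XOR of data positions = 0⊕1⊕1⊕0⊕0⊕1⊕1 = 0
Codeword: 100110000110011

100110000110011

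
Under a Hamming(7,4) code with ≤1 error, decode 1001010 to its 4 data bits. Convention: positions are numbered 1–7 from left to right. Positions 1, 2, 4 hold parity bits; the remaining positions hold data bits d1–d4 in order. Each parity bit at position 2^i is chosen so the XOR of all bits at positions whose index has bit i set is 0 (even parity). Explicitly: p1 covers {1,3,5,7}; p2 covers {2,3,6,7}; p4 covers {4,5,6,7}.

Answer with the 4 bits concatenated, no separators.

1010

s1 (pos 1,3,5,7): 1⊕0⊕0⊕0 = 1
s2 (pos 2,3,6,7): 0⊕0⊕1⊕0 = 1
s4 (pos 4,5,6,7): 1⊕0⊕1⊕0 = 0
Syndrome s4…s1 = 011 → error at position 3.
Flip position 3: 1001010 → 1011010
Read data bits from positions 3,5,6,7: 1010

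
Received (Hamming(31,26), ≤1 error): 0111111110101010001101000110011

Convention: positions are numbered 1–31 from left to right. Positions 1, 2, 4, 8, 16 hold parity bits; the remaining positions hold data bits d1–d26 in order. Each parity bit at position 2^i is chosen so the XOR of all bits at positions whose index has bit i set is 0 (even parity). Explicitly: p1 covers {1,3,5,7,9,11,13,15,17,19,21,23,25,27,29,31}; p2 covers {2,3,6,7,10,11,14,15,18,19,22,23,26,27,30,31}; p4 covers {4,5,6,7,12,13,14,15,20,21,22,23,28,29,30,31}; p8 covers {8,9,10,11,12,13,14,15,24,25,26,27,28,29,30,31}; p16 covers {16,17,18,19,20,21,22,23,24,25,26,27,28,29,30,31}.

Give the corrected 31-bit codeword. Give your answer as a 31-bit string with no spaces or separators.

s1 (pos 1,3,5,7,9,11,13,15,17,19,21,23,25,27,29,31): 0⊕1⊕1⊕1⊕1⊕1⊕1⊕1⊕0⊕1⊕0⊕0⊕0⊕1⊕0⊕1 = 0
s2 (pos 2,3,6,7,10,11,14,15,18,19,22,23,26,27,30,31): 1⊕1⊕1⊕1⊕0⊕1⊕0⊕1⊕0⊕1⊕1⊕0⊕1⊕1⊕1⊕1 = 0
s4 (pos 4,5,6,7,12,13,14,15,20,21,22,23,28,29,30,31): 1⊕1⊕1⊕1⊕0⊕1⊕0⊕1⊕1⊕0⊕1⊕0⊕0⊕0⊕1⊕1 = 0
s8 (pos 8,9,10,11,12,13,14,15,24,25,26,27,28,29,30,31): 1⊕1⊕0⊕1⊕0⊕1⊕0⊕1⊕0⊕0⊕1⊕1⊕0⊕0⊕1⊕1 = 1
s16 (pos 16,17,18,19,20,21,22,23,24,25,26,27,28,29,30,31): 0⊕0⊕0⊕1⊕1⊕0⊕1⊕0⊕0⊕0⊕1⊕1⊕0⊕0⊕1⊕1 = 1
Syndrome s16…s1 = 11000 → error at position 24.
Flip position 24: 0111111110101010001101000110011 → 0111111110101010001101010110011

0111111110101010001101010110011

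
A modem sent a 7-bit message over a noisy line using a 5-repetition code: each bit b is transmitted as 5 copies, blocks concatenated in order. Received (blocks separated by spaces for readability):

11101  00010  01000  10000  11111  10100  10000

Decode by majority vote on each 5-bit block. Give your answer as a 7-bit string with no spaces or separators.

1000100

Block 1 (11101): 4 ones → 1
Block 2 (00010): 1 one → 0
Block 3 (01000): 1 one → 0
Block 4 (10000): 1 one → 0
Block 5 (11111): 5 ones → 1
Block 6 (10100): 2 ones → 0
Block 7 (10000): 1 one → 0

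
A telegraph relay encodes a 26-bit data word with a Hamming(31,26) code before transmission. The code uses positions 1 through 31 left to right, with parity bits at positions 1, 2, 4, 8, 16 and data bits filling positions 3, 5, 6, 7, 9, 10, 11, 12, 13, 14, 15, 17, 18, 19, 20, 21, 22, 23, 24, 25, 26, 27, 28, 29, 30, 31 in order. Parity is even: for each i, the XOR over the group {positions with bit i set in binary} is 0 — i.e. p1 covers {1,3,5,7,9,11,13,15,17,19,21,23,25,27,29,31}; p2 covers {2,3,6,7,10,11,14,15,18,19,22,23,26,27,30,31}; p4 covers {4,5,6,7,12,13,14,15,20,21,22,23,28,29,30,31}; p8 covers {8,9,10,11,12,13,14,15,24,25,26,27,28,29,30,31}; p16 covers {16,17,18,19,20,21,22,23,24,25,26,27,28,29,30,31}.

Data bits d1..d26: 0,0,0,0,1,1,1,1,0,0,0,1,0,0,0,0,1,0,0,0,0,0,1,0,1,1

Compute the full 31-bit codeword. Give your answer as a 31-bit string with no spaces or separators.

Place data at non-parity positions: p1 p2 0 p4 0 0 0 p8 1 1 1 1 0 0 0 p16 1 0 0 0 0 1 0 0 0 0 0 1 0 1 1
p1 (pos 1,3,5,7,9,11,13,15,17,19,21,23,25,27,29,31): XOR of data positions = 0⊕0⊕0⊕1⊕1⊕0⊕0⊕1⊕0⊕0⊕0⊕0⊕0⊕0⊕1 = 0
p2 (pos 2,3,6,7,10,11,14,15,18,19,22,23,26,27,30,31): XOR of data positions = 0⊕0⊕0⊕1⊕1⊕0⊕0⊕0⊕0⊕1⊕0⊕0⊕0⊕1⊕1 = 1
p4 (pos 4,5,6,7,12,13,14,15,20,21,22,23,28,29,30,31): XOR of data positions = 0⊕0⊕0⊕1⊕0⊕0⊕0⊕0⊕0⊕1⊕0⊕1⊕0⊕1⊕1 = 1
p8 (pos 8,9,10,11,12,13,14,15,24,25,26,27,28,29,30,31): XOR of data positions = 1⊕1⊕1⊕1⊕0⊕0⊕0⊕0⊕0⊕0⊕0⊕1⊕0⊕1⊕1 = 1
p16 (pos 16,17,18,19,20,21,22,23,24,25,26,27,28,29,30,31): XOR of data positions = 1⊕0⊕0⊕0⊕0⊕1⊕0⊕0⊕0⊕0⊕0⊕1⊕0⊕1⊕1 = 1
Codeword: 0101000111110001100001000001011

0101000111110001100001000001011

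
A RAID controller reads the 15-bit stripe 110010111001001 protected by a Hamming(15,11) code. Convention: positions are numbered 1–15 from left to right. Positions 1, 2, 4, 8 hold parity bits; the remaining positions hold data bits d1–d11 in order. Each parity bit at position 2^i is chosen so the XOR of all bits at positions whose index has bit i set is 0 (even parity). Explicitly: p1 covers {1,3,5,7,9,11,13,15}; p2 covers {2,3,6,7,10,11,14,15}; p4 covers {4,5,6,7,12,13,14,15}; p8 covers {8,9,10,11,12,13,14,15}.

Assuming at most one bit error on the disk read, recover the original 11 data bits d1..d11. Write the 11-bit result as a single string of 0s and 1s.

11011001001

s1 (pos 1,3,5,7,9,11,13,15): 1⊕0⊕1⊕1⊕1⊕0⊕0⊕1 = 1
s2 (pos 2,3,6,7,10,11,14,15): 1⊕0⊕0⊕1⊕0⊕0⊕0⊕1 = 1
s4 (pos 4,5,6,7,12,13,14,15): 0⊕1⊕0⊕1⊕1⊕0⊕0⊕1 = 0
s8 (pos 8,9,10,11,12,13,14,15): 1⊕1⊕0⊕0⊕1⊕0⊕0⊕1 = 0
Syndrome s8…s1 = 0011 → error at position 3.
Flip position 3: 110010111001001 → 111010111001001
Read data bits from positions 3,5,6,7,9,10,11,12,13,14,15: 11011001001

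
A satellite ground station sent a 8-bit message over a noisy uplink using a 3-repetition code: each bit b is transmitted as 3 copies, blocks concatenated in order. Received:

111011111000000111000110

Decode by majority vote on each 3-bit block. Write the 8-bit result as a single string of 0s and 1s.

Block 1 (111): 3 ones → 1
Block 2 (011): 2 ones → 1
Block 3 (111): 3 ones → 1
Block 4 (000): 0 ones → 0
Block 5 (000): 0 ones → 0
Block 6 (111): 3 ones → 1
Block 7 (000): 0 ones → 0
Block 8 (110): 2 ones → 1

11100101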